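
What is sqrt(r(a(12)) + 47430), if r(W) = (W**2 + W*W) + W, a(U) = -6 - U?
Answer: 6*sqrt(1335) ≈ 219.23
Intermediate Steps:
r(W) = W + 2*W**2 (r(W) = (W**2 + W**2) + W = 2*W**2 + W = W + 2*W**2)
sqrt(r(a(12)) + 47430) = sqrt((-6 - 1*12)*(1 + 2*(-6 - 1*12)) + 47430) = sqrt((-6 - 12)*(1 + 2*(-6 - 12)) + 47430) = sqrt(-18*(1 + 2*(-18)) + 47430) = sqrt(-18*(1 - 36) + 47430) = sqrt(-18*(-35) + 47430) = sqrt(630 + 47430) = sqrt(48060) = 6*sqrt(1335)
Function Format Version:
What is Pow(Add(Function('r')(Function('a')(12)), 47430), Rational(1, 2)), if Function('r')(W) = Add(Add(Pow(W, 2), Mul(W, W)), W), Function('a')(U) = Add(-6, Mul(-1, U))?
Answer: Mul(6, Pow(1335, Rational(1, 2))) ≈ 219.23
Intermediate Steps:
Function('r')(W) = Add(W, Mul(2, Pow(W, 2))) (Function('r')(W) = Add(Add(Pow(W, 2), Pow(W, 2)), W) = Add(Mul(2, Pow(W, 2)), W) = Add(W, Mul(2, Pow(W, 2))))
Pow(Add(Function('r')(Function('a')(12)), 47430), Rational(1, 2)) = Pow(Add(Mul(Add(-6, Mul(-1, 12)), Add(1, Mul(2, Add(-6, Mul(-1, 12))))), 47430), Rational(1, 2)) = Pow(Add(Mul(Add(-6, -12), Add(1, Mul(2, Add(-6, -12)))), 47430), Rational(1, 2)) = Pow(Add(Mul(-18, Add(1, Mul(2, -18))), 47430), Rational(1, 2)) = Pow(Add(Mul(-18, Add(1, -36)), 47430), Rational(1, 2)) = Pow(Add(Mul(-18, -35), 47430), Rational(1, 2)) = Pow(Add(630, 47430), Rational(1, 2)) = Pow(48060, Rational(1, 2)) = Mul(6, Pow(1335, Rational(1, 2)))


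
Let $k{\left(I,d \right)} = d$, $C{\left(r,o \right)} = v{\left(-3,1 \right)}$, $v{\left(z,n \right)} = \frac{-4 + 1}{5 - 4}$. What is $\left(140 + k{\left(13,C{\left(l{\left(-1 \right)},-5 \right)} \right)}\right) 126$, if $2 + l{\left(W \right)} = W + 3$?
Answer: $17262$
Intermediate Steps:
$l{\left(W \right)} = 1 + W$ ($l{\left(W \right)} = -2 + \left(W + 3\right) = -2 + \left(3 + W\right) = 1 + W$)
$v{\left(z,n \right)} = -3$ ($v{\left(z,n \right)} = - \frac{3}{1} = \left(-3\right) 1 = -3$)
$C{\left(r,o \right)} = -3$
$\left(140 + k{\left(13,C{\left(l{\left(-1 \right)},-5 \right)} \right)}\right) 126 = \left(140 - 3\right) 126 = 137 \cdot 126 = 17262$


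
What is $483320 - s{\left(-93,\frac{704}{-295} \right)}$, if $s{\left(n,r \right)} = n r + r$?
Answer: $\frac{142514632}{295} \approx 4.831 \cdot 10^{5}$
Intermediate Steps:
$s{\left(n,r \right)} = r + n r$
$483320 - s{\left(-93,\frac{704}{-295} \right)} = 483320 - \frac{704}{-295} \left(1 - 93\right) = 483320 - 704 \left(- \frac{1}{295}\right) \left(-92\right) = 483320 - \left(- \frac{704}{295}\right) \left(-92\right) = 483320 - \frac{64768}{295} = \frac{142514632}{295}$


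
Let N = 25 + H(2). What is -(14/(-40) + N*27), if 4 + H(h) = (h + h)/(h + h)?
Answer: -11873/20 ≈ -593.65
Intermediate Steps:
H(h) = -3 (H(h) = -4 + (h + h)/(h + h) = -4 + (2*h)/((2*h)) = -4 + (2*h)*(1/(2*h)) = -4 + 1 = -3)
N = 22 (N = 25 - 3 = 22)
-(14/(-40) + N*27) = -(14/(-40) + 22*27) = -(14*(-1/40) + 594) = -(-7/20 + 594) = -1*11873/20 = -11873/20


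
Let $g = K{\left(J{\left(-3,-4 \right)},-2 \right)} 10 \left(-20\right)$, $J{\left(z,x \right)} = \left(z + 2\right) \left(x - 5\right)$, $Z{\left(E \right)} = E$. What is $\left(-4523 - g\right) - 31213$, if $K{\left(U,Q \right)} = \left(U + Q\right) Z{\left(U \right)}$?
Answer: $-23136$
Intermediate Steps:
$J{\left(z,x \right)} = \left(-5 + x\right) \left(2 + z\right)$ ($J{\left(z,x \right)} = \left(2 + z\right) \left(-5 + x\right) = \left(-5 + x\right) \left(2 + z\right)$)
$K{\left(U,Q \right)} = U \left(Q + U\right)$ ($K{\left(U,Q \right)} = \left(U + Q\right) U = \left(Q + U\right) U = U \left(Q + U\right)$)
$g = -12600$ ($g = \left(-10 - -15 + 2 \left(-4\right) - -12\right) \left(-2 - -9\right) 10 \left(-20\right) = \left(-10 + 15 - 8 + 12\right) \left(-2 + \left(-10 + 15 - 8 + 12\right)\right) 10 \left(-20\right) = 9 \left(-2 + 9\right) 10 \left(-20\right) = 9 \cdot 7 \cdot 10 \left(-20\right) = 63 \cdot 10 \left(-20\right) = 630 \left(-20\right) = -12600$)
$\left(-4523 - g\right) - 31213 = \left(-4523 - -12600\right) - 31213 = \left(-4523 + 12600\right) - 31213 = 8077 - 31213 = -23136$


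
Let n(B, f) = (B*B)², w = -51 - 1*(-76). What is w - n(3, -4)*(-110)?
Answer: 8935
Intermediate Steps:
w = 25 (w = -51 + 76 = 25)
n(B, f) = B⁴ (n(B, f) = (B²)² = B⁴)
w - n(3, -4)*(-110) = 25 - 1*3⁴*(-110) = 25 - 1*81*(-110) = 25 - 81*(-110) = 25 + 8910 = 8935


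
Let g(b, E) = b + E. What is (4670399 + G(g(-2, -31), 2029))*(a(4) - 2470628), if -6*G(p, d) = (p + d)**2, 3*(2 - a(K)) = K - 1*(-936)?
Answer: -89096060564602/9 ≈ -9.8996e+12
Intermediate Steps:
a(K) = -310 - K/3 (a(K) = 2 - (K - 1*(-936))/3 = 2 - (K + 936)/3 = 2 - (936 + K)/3 = 2 + (-312 - K/3) = -310 - K/3)
g(b, E) = E + b
G(p, d) = -(d + p)**2/6 (G(p, d) = -(p + d)**2/6 = -(d + p)**2/6)
(4670399 + G(g(-2, -31), 2029))*(a(4) - 2470628) = (4670399 - (2029 + (-31 - 2))**2/6)*((-310 - 1/3*4) - 2470628) = (4670399 - (2029 - 33)**2/6)*((-310 - 4/3) - 2470628) = (4670399 - 1/6*1996**2)*(-934/3 - 2470628) = (4670399 - 1/6*3984016)*(-7412818/3) = (4670399 - 1992008/3)*(-7412818/3) = (12019189/3)*(-7412818/3) = -89096060564602/9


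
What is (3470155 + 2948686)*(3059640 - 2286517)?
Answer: 4962553610443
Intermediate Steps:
(3470155 + 2948686)*(3059640 - 2286517) = 6418841*773123 = 4962553610443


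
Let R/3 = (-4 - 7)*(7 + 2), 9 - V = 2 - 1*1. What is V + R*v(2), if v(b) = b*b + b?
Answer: -1774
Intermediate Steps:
v(b) = b + b**2 (v(b) = b**2 + b = b + b**2)
V = 8 (V = 9 - (2 - 1*1) = 9 - (2 - 1) = 9 - 1*1 = 9 - 1 = 8)
R = -297 (R = 3*((-4 - 7)*(7 + 2)) = 3*(-11*9) = 3*(-99) = -297)
V + R*v(2) = 8 - 594*(1 + 2) = 8 - 594*3 = 8 - 297*6 = 8 - 1782 = -1774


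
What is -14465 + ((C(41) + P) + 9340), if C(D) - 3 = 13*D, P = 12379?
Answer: 7790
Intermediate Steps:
C(D) = 3 + 13*D
-14465 + ((C(41) + P) + 9340) = -14465 + (((3 + 13*41) + 12379) + 9340) = -14465 + (((3 + 533) + 12379) + 9340) = -14465 + ((536 + 12379) + 9340) = -14465 + (12915 + 9340) = -14465 + 22255 = 7790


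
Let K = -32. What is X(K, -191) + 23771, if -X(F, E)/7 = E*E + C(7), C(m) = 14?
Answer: -231694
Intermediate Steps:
X(F, E) = -98 - 7*E**2 (X(F, E) = -7*(E*E + 14) = -7*(E**2 + 14) = -7*(14 + E**2) = -98 - 7*E**2)
X(K, -191) + 23771 = (-98 - 7*(-191)**2) + 23771 = (-98 - 7*36481) + 23771 = (-98 - 255367) + 23771 = -255465 + 23771 = -231694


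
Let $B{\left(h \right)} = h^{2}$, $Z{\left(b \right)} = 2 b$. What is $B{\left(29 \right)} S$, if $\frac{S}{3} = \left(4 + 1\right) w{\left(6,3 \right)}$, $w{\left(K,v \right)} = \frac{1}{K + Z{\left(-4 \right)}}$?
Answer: $- \frac{12615}{2} \approx -6307.5$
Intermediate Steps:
$w{\left(K,v \right)} = \frac{1}{-8 + K}$ ($w{\left(K,v \right)} = \frac{1}{K + 2 \left(-4\right)} = \frac{1}{K - 8} = \frac{1}{-8 + K}$)
$S = - \frac{15}{2}$ ($S = 3 \frac{4 + 1}{-8 + 6} = 3 \frac{5}{-2} = 3 \cdot 5 \left(- \frac{1}{2}\right) = 3 \left(- \frac{5}{2}\right) = - \frac{15}{2} \approx -7.5$)
$B{\left(29 \right)} S = 29^{2} \left(- \frac{15}{2}\right) = 841 \left(- \frac{15}{2}\right) = - \frac{12615}{2}$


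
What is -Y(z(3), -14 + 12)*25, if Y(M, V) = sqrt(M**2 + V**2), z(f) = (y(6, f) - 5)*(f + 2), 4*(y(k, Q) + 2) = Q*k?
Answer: -25*sqrt(641)/2 ≈ -316.47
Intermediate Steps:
y(k, Q) = -2 + Q*k/4 (y(k, Q) = -2 + (Q*k)/4 = -2 + Q*k/4)
z(f) = (-7 + 3*f/2)*(2 + f) (z(f) = ((-2 + (1/4)*f*6) - 5)*(f + 2) = ((-2 + 3*f/2) - 5)*(2 + f) = (-7 + 3*f/2)*(2 + f))
-Y(z(3), -14 + 12)*25 = -sqrt((-14 - 4*3 + (3/2)*3**2)**2 + (-14 + 12)**2)*25 = -sqrt((-14 - 12 + (3/2)*9)**2 + (-2)**2)*25 = -sqrt((-14 - 12 + 27/2)**2 + 4)*25 = -sqrt((-25/2)**2 + 4)*25 = -sqrt(625/4 + 4)*25 = -sqrt(641/4)*25 = -sqrt(641)/2*25 = -25*sqrt(641)/2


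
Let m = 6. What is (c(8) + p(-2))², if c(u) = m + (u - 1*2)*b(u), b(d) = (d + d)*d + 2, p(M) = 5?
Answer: 625681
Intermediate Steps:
b(d) = 2 + 2*d² (b(d) = (2*d)*d + 2 = 2*d² + 2 = 2 + 2*d²)
c(u) = 6 + (-2 + u)*(2 + 2*u²) (c(u) = 6 + (u - 1*2)*(2 + 2*u²) = 6 + (u - 2)*(2 + 2*u²) = 6 + (-2 + u)*(2 + 2*u²))
(c(8) + p(-2))² = ((2 - 4*8² + 2*8 + 2*8³) + 5)² = ((2 - 4*64 + 16 + 2*512) + 5)² = ((2 - 256 + 16 + 1024) + 5)² = (786 + 5)² = 791² = 625681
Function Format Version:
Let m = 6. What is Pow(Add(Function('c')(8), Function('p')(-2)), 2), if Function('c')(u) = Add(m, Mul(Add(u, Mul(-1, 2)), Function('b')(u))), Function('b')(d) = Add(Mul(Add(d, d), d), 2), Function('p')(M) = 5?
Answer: 625681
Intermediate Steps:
Function('b')(d) = Add(2, Mul(2, Pow(d, 2))) (Function('b')(d) = Add(Mul(Mul(2, d), d), 2) = Add(Mul(2, Pow(d, 2)), 2) = Add(2, Mul(2, Pow(d, 2))))
Function('c')(u) = Add(6, Mul(Add(-2, u), Add(2, Mul(2, Pow(u, 2))))) (Function('c')(u) = Add(6, Mul(Add(u, Mul(-1, 2)), Add(2, Mul(2, Pow(u, 2))))) = Add(6, Mul(Add(u, -2), Add(2, Mul(2, Pow(u, 2))))) = Add(6, Mul(Add(-2, u), Add(2, Mul(2, Pow(u, 2))))))
Pow(Add(Function('c')(8), Function('p')(-2)), 2) = Pow(Add(Add(2, Mul(-4, Pow(8, 2)), Mul(2, 8), Mul(2, Pow(8, 3))), 5), 2) = Pow(Add(Add(2, Mul(-4, 64), 16, Mul(2, 512)), 5), 2) = Pow(Add(Add(2, -256, 16, 1024), 5), 2) = Pow(Add(786, 5), 2) = Pow(791, 2) = 625681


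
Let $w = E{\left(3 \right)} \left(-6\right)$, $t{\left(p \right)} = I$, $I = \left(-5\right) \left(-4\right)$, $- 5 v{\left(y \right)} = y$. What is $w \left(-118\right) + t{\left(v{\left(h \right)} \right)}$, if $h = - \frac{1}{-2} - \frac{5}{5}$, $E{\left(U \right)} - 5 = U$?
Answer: $5684$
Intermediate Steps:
$E{\left(U \right)} = 5 + U$
$h = - \frac{1}{2}$ ($h = \left(-1\right) \left(- \frac{1}{2}\right) - 1 = \frac{1}{2} - 1 = - \frac{1}{2} \approx -0.5$)
$v{\left(y \right)} = - \frac{y}{5}$
$I = 20$
$t{\left(p \right)} = 20$
$w = -48$ ($w = \left(5 + 3\right) \left(-6\right) = 8 \left(-6\right) = -48$)
$w \left(-118\right) + t{\left(v{\left(h \right)} \right)} = \left(-48\right) \left(-118\right) + 20 = 5664 + 20 = 5684$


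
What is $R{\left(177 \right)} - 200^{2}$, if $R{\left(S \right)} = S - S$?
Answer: $-40000$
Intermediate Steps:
$R{\left(S \right)} = 0$
$R{\left(177 \right)} - 200^{2} = 0 - 200^{2} = 0 - 40000 = -40000$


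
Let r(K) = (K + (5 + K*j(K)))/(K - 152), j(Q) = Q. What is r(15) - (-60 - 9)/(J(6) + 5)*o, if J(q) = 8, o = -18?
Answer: -173339/1781 ≈ -97.327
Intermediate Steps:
r(K) = (5 + K + K²)/(-152 + K) (r(K) = (K + (5 + K*K))/(K - 152) = (K + (5 + K²))/(-152 + K) = (5 + K + K²)/(-152 + K))
r(15) - (-60 - 9)/(J(6) + 5)*o = (5 + 15 + 15²)/(-152 + 15) - (-60 - 9)/(8 + 5)*(-18) = (5 + 15 + 225)/(-137) - (-69/13)*(-18) = -1/137*245 - (-69*1/13)*(-18) = -245/137 - (-69)*(-18)/13 = -245/137 - 1*1242/13 = -245/137 - 1242/13 = -173339/1781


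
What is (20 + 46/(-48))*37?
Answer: 16909/24 ≈ 704.54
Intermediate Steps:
(20 + 46/(-48))*37 = (20 + 46*(-1/48))*37 = (20 - 23/24)*37 = (457/24)*37 = 16909/24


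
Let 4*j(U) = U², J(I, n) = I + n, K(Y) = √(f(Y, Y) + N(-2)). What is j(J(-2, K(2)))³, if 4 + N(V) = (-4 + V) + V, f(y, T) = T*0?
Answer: 64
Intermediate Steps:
f(y, T) = 0
N(V) = -8 + 2*V (N(V) = -4 + ((-4 + V) + V) = -4 + (-4 + 2*V) = -8 + 2*V)
K(Y) = 2*I*√3 (K(Y) = √(0 + (-8 + 2*(-2))) = √(0 + (-8 - 4)) = √(0 - 12) = √(-12) = 2*I*√3)
j(U) = U²/4
j(J(-2, K(2)))³ = ((-2 + 2*I*√3)²/4)³ = (-2 + 2*I*√3)⁶/64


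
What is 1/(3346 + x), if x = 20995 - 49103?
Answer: -1/24762 ≈ -4.0384e-5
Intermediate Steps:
x = -28108
1/(3346 + x) = 1/(3346 - 28108) = 1/(-24762) = -1/24762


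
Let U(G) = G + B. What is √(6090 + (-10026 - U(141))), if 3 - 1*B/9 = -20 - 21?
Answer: 3*I*√497 ≈ 66.88*I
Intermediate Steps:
B = 396 (B = 27 - 9*(-20 - 21) = 27 - 9*(-41) = 27 + 369 = 396)
U(G) = 396 + G (U(G) = G + 396 = 396 + G)
√(6090 + (-10026 - U(141))) = √(6090 + (-10026 - (396 + 141))) = √(6090 + (-10026 - 1*537)) = √(6090 + (-10026 - 537)) = √(6090 - 10563) = √(-4473) = 3*I*√497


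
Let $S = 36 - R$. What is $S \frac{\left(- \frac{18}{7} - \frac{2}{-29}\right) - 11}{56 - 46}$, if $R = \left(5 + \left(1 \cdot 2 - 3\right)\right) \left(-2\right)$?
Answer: $- \frac{60302}{1015} \approx -59.411$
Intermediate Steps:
$R = -8$ ($R = \left(5 + \left(2 - 3\right)\right) \left(-2\right) = \left(5 - 1\right) \left(-2\right) = 4 \left(-2\right) = -8$)
$S = 44$ ($S = 36 - -8 = 36 + 8 = 44$)
$S \frac{\left(- \frac{18}{7} - \frac{2}{-29}\right) - 11}{56 - 46} = 44 \frac{\left(- \frac{18}{7} - \frac{2}{-29}\right) - 11}{56 - 46} = 44 \frac{\left(\left(-18\right) \frac{1}{7} - - \frac{2}{29}\right) - 11}{10} = 44 \left(\left(- \frac{18}{7} + \frac{2}{29}\right) - 11\right) \frac{1}{10} = 44 \left(- \frac{508}{203} - 11\right) \frac{1}{10} = 44 \left(\left(- \frac{2741}{203}\right) \frac{1}{10}\right) = 44 \left(- \frac{2741}{2030}\right) = - \frac{60302}{1015}$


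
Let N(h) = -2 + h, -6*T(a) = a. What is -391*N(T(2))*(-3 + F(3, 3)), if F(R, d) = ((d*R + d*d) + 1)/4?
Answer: 19159/12 ≈ 1596.6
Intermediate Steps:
T(a) = -a/6
F(R, d) = 1/4 + d**2/4 + R*d/4 (F(R, d) = ((R*d + d**2) + 1)*(1/4) = ((d**2 + R*d) + 1)*(1/4) = (1 + d**2 + R*d)*(1/4) = 1/4 + d**2/4 + R*d/4)
-391*N(T(2))*(-3 + F(3, 3)) = -391*(-2 - 1/6*2)*(-3 + (1/4 + (1/4)*3**2 + (1/4)*3*3)) = -391*(-2 - 1/3)*(-3 + (1/4 + (1/4)*9 + 9/4)) = -(-2737)*(-3 + (1/4 + 9/4 + 9/4))/3 = -(-2737)*(-3 + 19/4)/3 = -(-2737)*7/(3*4) = -391*(-49/12) = 19159/12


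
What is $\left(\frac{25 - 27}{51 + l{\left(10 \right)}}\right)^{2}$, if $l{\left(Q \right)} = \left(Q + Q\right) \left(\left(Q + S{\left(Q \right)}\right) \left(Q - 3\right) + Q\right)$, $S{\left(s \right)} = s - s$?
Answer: $\frac{4}{2725801} \approx 1.4675 \cdot 10^{-6}$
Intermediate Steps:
$S{\left(s \right)} = 0$
$l{\left(Q \right)} = 2 Q \left(Q + Q \left(-3 + Q\right)\right)$ ($l{\left(Q \right)} = \left(Q + Q\right) \left(\left(Q + 0\right) \left(Q - 3\right) + Q\right) = 2 Q \left(Q \left(-3 + Q\right) + Q\right) = 2 Q \left(Q + Q \left(-3 + Q\right)\right)$)
$\left(\frac{25 - 27}{51 + l{\left(10 \right)}}\right)^{2} = \left(\frac{25 - 27}{51 + 2 \cdot 10^{2} \left(-2 + 10\right)}\right)^{2} = \left(- \frac{2}{51 + 2 \cdot 100 \cdot 8}\right)^{2} = \left(- \frac{2}{51 + 1600}\right)^{2} = \left(- \frac{2}{1651}\right)^{2} = \frac{4}{2725801}$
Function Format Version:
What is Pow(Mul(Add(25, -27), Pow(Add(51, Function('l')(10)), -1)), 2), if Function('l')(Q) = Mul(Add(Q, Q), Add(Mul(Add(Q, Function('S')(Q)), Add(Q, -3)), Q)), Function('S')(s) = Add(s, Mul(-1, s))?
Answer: Rational(4, 2725801) ≈ 1.4675e-6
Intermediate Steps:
Function('S')(s) = 0
Function('l')(Q) = Mul(2, Q, Add(Q, Mul(Q, Add(-3, Q)))) (Function('l')(Q) = Mul(Add(Q, Q), Add(Mul(Add(Q, 0), Add(Q, -3)), Q)) = Mul(Mul(2, Q), Add(Mul(Q, Add(-3, Q)), Q)) = Mul(Mul(2, Q), Add(Q, Mul(Q, Add(-3, Q)))) = Mul(2, Q, Add(Q, Mul(Q, Add(-3, Q)))))
Pow(Mul(Add(25, -27), Pow(Add(51, Function('l')(10)), -1)), 2) = Pow(Mul(Add(25, -27), Pow(Add(51, Mul(2, Pow(10, 2), Add(-2, 10))), -1)), 2) = Pow(Mul(-2, Pow(Add(51, Mul(2, 100, 8)), -1)), 2) = Pow(Mul(-2, Pow(Add(51, 1600), -1)), 2) = Pow(Mul(-2, Pow(1651, -1)), 2) = Pow(Mul(-2, Rational(1, 1651)), 2) = Pow(Rational(-2, 1651), 2) = Rational(4, 2725801)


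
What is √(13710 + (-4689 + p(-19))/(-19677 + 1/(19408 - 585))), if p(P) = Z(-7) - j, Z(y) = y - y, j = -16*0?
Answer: √1880790648355320456990/370380170 ≈ 117.09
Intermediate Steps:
j = 0
Z(y) = 0
p(P) = 0 (p(P) = 0 - 1*0 = 0 + 0 = 0)
√(13710 + (-4689 + p(-19))/(-19677 + 1/(19408 - 585))) = √(13710 + (-4689 + 0)/(-19677 + 1/(19408 - 585))) = √(13710 - 4689/(-19677 + 1/18823)) = √(13710 - 4689/(-370380170/18823)) = √(13710 - 4689*(-18823/370380170)) = √(13710 + 88261047/370380170) = √(5078000391747/370380170) = √1880790648355320456990/370380170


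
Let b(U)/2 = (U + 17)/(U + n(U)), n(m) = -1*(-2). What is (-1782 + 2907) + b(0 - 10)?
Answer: 4493/4 ≈ 1123.3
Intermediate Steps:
n(m) = 2
b(U) = 2*(17 + U)/(2 + U) (b(U) = 2*((U + 17)/(U + 2)) = 2*((17 + U)/(2 + U)) = 2*(17 + U)/(2 + U))
(-1782 + 2907) + b(0 - 10) = (-1782 + 2907) + 2*(17 + (0 - 10))/(2 + (0 - 10)) = 1125 + 2*(17 - 10)/(2 - 10) = 1125 + 2*7/(-8) = 1125 + 2*(-⅛)*7 = 1125 - 7/4 = 4493/4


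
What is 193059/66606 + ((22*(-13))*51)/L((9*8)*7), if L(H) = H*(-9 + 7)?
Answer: 32392183/1864968 ≈ 17.369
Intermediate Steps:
L(H) = -2*H (L(H) = H*(-2) = -2*H)
193059/66606 + ((22*(-13))*51)/L((9*8)*7) = 193059/66606 + ((22*(-13))*51)/((-2*9*8*7)) = 193059*(1/66606) + (-286*51)/((-144*7)) = 64353/22202 - 14586/((-2*504)) = 64353/22202 - 14586/(-1008) = 64353/22202 - 14586*(-1/1008) = 64353/22202 + 2431/168 = 32392183/1864968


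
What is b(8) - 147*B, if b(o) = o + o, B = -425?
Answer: 62491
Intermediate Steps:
b(o) = 2*o
b(8) - 147*B = 2*8 - 147*(-425) = 16 + 62475 = 62491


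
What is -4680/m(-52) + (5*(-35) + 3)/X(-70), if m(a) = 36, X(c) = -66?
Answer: -4204/33 ≈ -127.39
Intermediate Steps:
-4680/m(-52) + (5*(-35) + 3)/X(-70) = -4680/36 + (5*(-35) + 3)/(-66) = -4680*1/36 + (-175 + 3)*(-1/66) = -130 - 172*(-1/66) = -130 + 86/33 = -4204/33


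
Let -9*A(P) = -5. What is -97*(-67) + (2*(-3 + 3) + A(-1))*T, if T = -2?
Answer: 58481/9 ≈ 6497.9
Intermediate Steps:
A(P) = 5/9 (A(P) = -⅑*(-5) = 5/9)
-97*(-67) + (2*(-3 + 3) + A(-1))*T = -97*(-67) + (2*(-3 + 3) + 5/9)*(-2) = 6499 + (2*0 + 5/9)*(-2) = 6499 + (0 + 5/9)*(-2) = 6499 + (5/9)*(-2) = 6499 - 10/9 = 58481/9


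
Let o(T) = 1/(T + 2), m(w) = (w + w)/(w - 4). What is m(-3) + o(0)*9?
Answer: 75/14 ≈ 5.3571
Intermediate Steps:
m(w) = 2*w/(-4 + w) (m(w) = (2*w)/(-4 + w) = 2*w/(-4 + w))
o(T) = 1/(2 + T)
m(-3) + o(0)*9 = 2*(-3)/(-4 - 3) + 9/(2 + 0) = 2*(-3)/(-7) + 9/2 = 2*(-3)*(-⅐) + (½)*9 = 6/7 + 9/2 = 75/14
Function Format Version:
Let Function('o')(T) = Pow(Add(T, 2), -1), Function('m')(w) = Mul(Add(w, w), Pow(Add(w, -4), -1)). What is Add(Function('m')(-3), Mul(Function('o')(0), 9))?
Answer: Rational(75, 14) ≈ 5.3571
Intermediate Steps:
Function('m')(w) = Mul(2, w, Pow(Add(-4, w), -1)) (Function('m')(w) = Mul(Mul(2, w), Pow(Add(-4, w), -1)) = Mul(2, w, Pow(Add(-4, w), -1)))
Function('o')(T) = Pow(Add(2, T), -1)
Add(Function('m')(-3), Mul(Function('o')(0), 9)) = Add(Mul(2, -3, Pow(Add(-4, -3), -1)), Mul(Pow(Add(2, 0), -1), 9)) = Add(Mul(2, -3, Pow(-7, -1)), Mul(Pow(2, -1), 9)) = Add(Mul(2, -3, Rational(-1, 7)), Mul(Rational(1, 2), 9)) = Add(Rational(6, 7), Rational(9, 2)) = Rational(75, 14)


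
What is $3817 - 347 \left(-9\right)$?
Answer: $6940$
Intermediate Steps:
$3817 - 347 \left(-9\right) = 3817 - -3123 = 3817 + 3123 = 6940$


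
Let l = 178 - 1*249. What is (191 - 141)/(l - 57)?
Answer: -25/64 ≈ -0.39063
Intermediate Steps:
l = -71 (l = 178 - 249 = -71)
(191 - 141)/(l - 57) = (191 - 141)/(-71 - 57) = 50/(-128) = 50*(-1/128) = -25/64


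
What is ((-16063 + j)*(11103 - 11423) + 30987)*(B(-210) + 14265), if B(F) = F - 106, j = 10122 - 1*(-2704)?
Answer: 14881169823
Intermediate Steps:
j = 12826 (j = 10122 + 2704 = 12826)
B(F) = -106 + F
((-16063 + j)*(11103 - 11423) + 30987)*(B(-210) + 14265) = ((-16063 + 12826)*(11103 - 11423) + 30987)*((-106 - 210) + 14265) = (-3237*(-320) + 30987)*(-316 + 14265) = (1035840 + 30987)*13949 = 1066827*13949 = 14881169823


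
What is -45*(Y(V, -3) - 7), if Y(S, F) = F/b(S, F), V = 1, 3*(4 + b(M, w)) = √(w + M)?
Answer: 20565/73 - 405*I*√2/146 ≈ 281.71 - 3.923*I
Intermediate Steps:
b(M, w) = -4 + √(M + w)/3 (b(M, w) = -4 + √(w + M)/3 = -4 + √(M + w)/3)
Y(S, F) = F/(-4 + √(F + S)/3) (Y(S, F) = F/(-4 + √(S + F)/3) = F/(-4 + √(F + S)/3))
-45*(Y(V, -3) - 7) = -45*(3*(-3)/(-12 + √(-3 + 1)) - 7) = -45*(3*(-3)/(-12 + √(-2)) - 7) = -45*(3*(-3)/(-12 + I*√2) - 7) = -45*(-9/(-12 + I*√2) - 7) = -45*(-7 - 9/(-12 + I*√2)) = 315 + 405/(-12 + I*√2)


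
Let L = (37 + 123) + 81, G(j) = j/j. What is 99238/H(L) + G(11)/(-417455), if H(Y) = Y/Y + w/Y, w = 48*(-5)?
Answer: 9984003228889/417455 ≈ 2.3916e+7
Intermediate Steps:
G(j) = 1
w = -240
L = 241 (L = 160 + 81 = 241)
H(Y) = 1 - 240/Y (H(Y) = Y/Y - 240/Y = 1 - 240/Y)
99238/H(L) + G(11)/(-417455) = 99238/(((-240 + 241)/241)) + 1/(-417455) = 99238/(((1/241)*1)) + 1*(-1/417455) = 99238/(1/241) - 1/417455 = 99238*241 - 1/417455 = 23916358 - 1/417455 = 9984003228889/417455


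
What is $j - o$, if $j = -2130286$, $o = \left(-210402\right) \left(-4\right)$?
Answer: $-2971894$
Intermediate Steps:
$o = 841608$
$j - o = -2130286 - 841608 = -2971894$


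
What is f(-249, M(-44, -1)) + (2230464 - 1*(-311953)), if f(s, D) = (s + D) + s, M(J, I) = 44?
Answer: 2541963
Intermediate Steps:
f(s, D) = D + 2*s (f(s, D) = (D + s) + s = D + 2*s)
f(-249, M(-44, -1)) + (2230464 - 1*(-311953)) = (44 + 2*(-249)) + (2230464 - 1*(-311953)) = (44 - 498) + (2230464 + 311953) = -454 + 2542417 = 2541963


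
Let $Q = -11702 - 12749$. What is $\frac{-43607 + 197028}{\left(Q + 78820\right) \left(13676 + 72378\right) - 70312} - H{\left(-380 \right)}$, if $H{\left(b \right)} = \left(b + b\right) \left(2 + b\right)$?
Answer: $- \frac{1344068096956499}{4678599614} \approx -2.8728 \cdot 10^{5}$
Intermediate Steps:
$H{\left(b \right)} = 2 b \left(2 + b\right)$
$Q = -24451$
$\frac{-43607 + 197028}{\left(Q + 78820\right) \left(13676 + 72378\right) - 70312} - H{\left(-380 \right)} = \frac{-43607 + 197028}{\left(-24451 + 78820\right) \left(13676 + 72378\right) - 70312} - 2 \left(-380\right) \left(2 - 380\right) = \frac{153421}{54369 \cdot 86054 - 70312} - 2 \left(-380\right) \left(-378\right) = \frac{153421}{4678669926 - 70312} - 287280 = \frac{153421}{4678599614} - 287280 = - \frac{1344068096956499}{4678599614}$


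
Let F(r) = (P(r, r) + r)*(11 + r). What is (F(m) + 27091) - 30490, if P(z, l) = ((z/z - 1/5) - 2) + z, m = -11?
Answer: -3399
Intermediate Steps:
P(z, l) = -6/5 + z (P(z, l) = ((1 - 1*⅕) - 2) + z = ((1 - ⅕) - 2) + z = (⅘ - 2) + z = -6/5 + z)
F(r) = (11 + r)*(-6/5 + 2*r) (F(r) = ((-6/5 + r) + r)*(11 + r) = (-6/5 + 2*r)*(11 + r) = (11 + r)*(-6/5 + 2*r))
(F(m) + 27091) - 30490 = ((-66/5 + 2*(-11)² + (104/5)*(-11)) + 27091) - 30490 = ((-66/5 + 2*121 - 1144/5) + 27091) - 30490 = ((-66/5 + 242 - 1144/5) + 27091) - 30490 = (0 + 27091) - 30490 = 27091 - 30490 = -3399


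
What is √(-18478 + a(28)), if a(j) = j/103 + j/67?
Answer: I*√879959746118/6901 ≈ 135.93*I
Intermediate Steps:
a(j) = 170*j/6901 (a(j) = j*(1/103) + j*(1/67) = j/103 + j/67 = 170*j/6901)
√(-18478 + a(28)) = √(-18478 + (170/6901)*28) = √(-18478 + 4760/6901) = √(-127511918/6901) = I*√879959746118/6901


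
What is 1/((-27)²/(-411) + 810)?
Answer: 137/110727 ≈ 0.0012373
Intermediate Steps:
1/((-27)²/(-411) + 810) = 1/(729*(-1/411) + 810) = 1/(-243/137 + 810) = 1/(110727/137) = 137/110727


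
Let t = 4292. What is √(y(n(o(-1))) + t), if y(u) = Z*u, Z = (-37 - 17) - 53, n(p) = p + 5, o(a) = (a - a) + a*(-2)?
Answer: √3543 ≈ 59.523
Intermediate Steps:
o(a) = -2*a (o(a) = 0 - 2*a = -2*a)
n(p) = 5 + p
Z = -107 (Z = -54 - 53 = -107)
y(u) = -107*u
√(y(n(o(-1))) + t) = √(-107*(5 - 2*(-1)) + 4292) = √(-107*(5 + 2) + 4292) = √(-107*7 + 4292) = √(-749 + 4292) = √3543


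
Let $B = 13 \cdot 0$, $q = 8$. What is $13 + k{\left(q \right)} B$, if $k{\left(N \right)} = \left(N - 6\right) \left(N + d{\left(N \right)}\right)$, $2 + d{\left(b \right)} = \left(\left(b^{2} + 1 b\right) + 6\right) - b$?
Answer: $13$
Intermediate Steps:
$d{\left(b \right)} = 4 + b^{2}$ ($d{\left(b \right)} = -2 - \left(-6 - b^{2}\right) = -2 + \left(6 + b^{2}\right) = 4 + b^{2}$)
$B = 0$
$k{\left(N \right)} = \left(-6 + N\right) \left(4 + N + N^{2}\right)$ ($k{\left(N \right)} = \left(N - 6\right) \left(N + \left(4 + N^{2}\right)\right) = \left(-6 + N\right) \left(4 + N + N^{2}\right)$)
$13 + k{\left(q \right)} B = 13 + \left(-24 + 8^{3} - 5 \cdot 8^{2} - 16\right) 0 = 13 + \left(-24 + 512 - 320 - 16\right) 0 = 13 + 152 \cdot 0 = 13 + 0 = 13$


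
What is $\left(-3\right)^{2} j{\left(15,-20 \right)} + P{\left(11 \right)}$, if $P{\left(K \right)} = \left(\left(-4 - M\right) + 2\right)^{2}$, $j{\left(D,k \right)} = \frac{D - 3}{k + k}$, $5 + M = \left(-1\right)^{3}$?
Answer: $\frac{133}{10} \approx 13.3$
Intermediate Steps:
$M = -6$ ($M = -5 + \left(-1\right)^{3} = -5 - 1 = -6$)
$j{\left(D,k \right)} = \frac{-3 + D}{2 k}$
$P{\left(K \right)} = 16$ ($P{\left(K \right)} = \left(\left(-4 - -6\right) + 2\right)^{2} = \left(\left(-4 + 6\right) + 2\right)^{2} = \left(2 + 2\right)^{2} = 4^{2} = 16$)
$\left(-3\right)^{2} j{\left(15,-20 \right)} + P{\left(11 \right)} = \left(-3\right)^{2} \frac{-3 + 15}{2 \left(-20\right)} + 16 = 9 \cdot \frac{1}{2} \left(- \frac{1}{20}\right) 12 + 16 = 9 \left(- \frac{3}{10}\right) + 16 = - \frac{27}{10} + 16 = \frac{133}{10}$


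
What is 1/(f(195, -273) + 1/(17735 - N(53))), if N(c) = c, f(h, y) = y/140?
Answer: -176820/344789 ≈ -0.51284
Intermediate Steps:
f(h, y) = y/140 (f(h, y) = y*(1/140) = y/140)
1/(f(195, -273) + 1/(17735 - N(53))) = 1/((1/140)*(-273) + 1/(17735 - 1*53)) = 1/(-39/20 + 1/(17735 - 53)) = 1/(-39/20 + 1/17682) = 1/(-344789/176820) = -176820/344789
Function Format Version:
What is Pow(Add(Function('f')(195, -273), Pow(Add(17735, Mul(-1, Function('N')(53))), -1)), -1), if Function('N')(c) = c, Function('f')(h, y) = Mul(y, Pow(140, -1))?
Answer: Rational(-176820, 344789) ≈ -0.51284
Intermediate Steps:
Function('f')(h, y) = Mul(Rational(1, 140), y) (Function('f')(h, y) = Mul(y, Rational(1, 140)) = Mul(Rational(1, 140), y))
Pow(Add(Function('f')(195, -273), Pow(Add(17735, Mul(-1, Function('N')(53))), -1)), -1) = Pow(Add(Mul(Rational(1, 140), -273), Pow(Add(17735, Mul(-1, 53)), -1)), -1) = Pow(Add(Rational(-39, 20), Pow(Add(17735, -53), -1)), -1) = Pow(Add(Rational(-39, 20), Pow(17682, -1)), -1) = Pow(Add(Rational(-39, 20), Rational(1, 17682)), -1) = Pow(Rational(-344789, 176820), -1) = Rational(-176820, 344789)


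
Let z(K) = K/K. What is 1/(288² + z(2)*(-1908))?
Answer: 1/81036 ≈ 1.2340e-5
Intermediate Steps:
z(K) = 1
1/(288² + z(2)*(-1908)) = 1/(288² + 1*(-1908)) = 1/(82944 - 1908) = 1/81036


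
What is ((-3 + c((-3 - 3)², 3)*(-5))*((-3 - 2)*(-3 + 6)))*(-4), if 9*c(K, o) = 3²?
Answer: -480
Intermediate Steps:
c(K, o) = 1 (c(K, o) = (⅑)*3² = (⅑)*9 = 1)
((-3 + c((-3 - 3)², 3)*(-5))*((-3 - 2)*(-3 + 6)))*(-4) = ((-3 + 1*(-5))*((-3 - 2)*(-3 + 6)))*(-4) = ((-3 - 5)*(-5*3))*(-4) = -8*(-15)*(-4) = 120*(-4) = -480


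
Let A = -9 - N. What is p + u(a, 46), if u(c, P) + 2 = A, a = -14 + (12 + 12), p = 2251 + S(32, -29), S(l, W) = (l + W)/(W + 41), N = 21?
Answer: 8877/4 ≈ 2219.3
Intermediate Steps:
S(l, W) = (W + l)/(41 + W)
p = 9005/4 (p = 2251 + (-29 + 32)/(41 - 29) = 2251 + 3/12 = 2251 + (1/12)*3 = 2251 + 1/4 = 9005/4 ≈ 2251.3)
A = -30 (A = -9 - 1*21 = -9 - 21 = -30)
a = 10 (a = -14 + 24 = 10)
u(c, P) = -32 (u(c, P) = -2 - 30 = -32)
p + u(a, 46) = 9005/4 - 32 = 8877/4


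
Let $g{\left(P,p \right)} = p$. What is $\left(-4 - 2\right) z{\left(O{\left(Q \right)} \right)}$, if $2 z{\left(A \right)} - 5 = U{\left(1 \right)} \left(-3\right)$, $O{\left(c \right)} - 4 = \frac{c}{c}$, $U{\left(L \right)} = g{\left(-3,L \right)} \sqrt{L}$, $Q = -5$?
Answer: $-6$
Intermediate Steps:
$U{\left(L \right)} = L^{\frac{3}{2}}$ ($U{\left(L \right)} = L \sqrt{L} = L^{\frac{3}{2}}$)
$O{\left(c \right)} = 5$ ($O{\left(c \right)} = 4 + \frac{c}{c} = 4 + 1 = 5$)
$z{\left(A \right)} = 1$ ($z{\left(A \right)} = \frac{5}{2} + \frac{1^{\frac{3}{2}} \left(-3\right)}{2} = \frac{5}{2} + \frac{1 \left(-3\right)}{2} = \frac{5}{2} + \frac{1}{2} \left(-3\right) = \frac{5}{2} - \frac{3}{2} = 1$)
$\left(-4 - 2\right) z{\left(O{\left(Q \right)} \right)} = \left(-4 - 2\right) 1 = \left(-6\right) 1 = -6$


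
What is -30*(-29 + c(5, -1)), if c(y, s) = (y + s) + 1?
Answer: 720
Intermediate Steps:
c(y, s) = 1 + s + y (c(y, s) = (s + y) + 1 = 1 + s + y)
-30*(-29 + c(5, -1)) = -30*(-29 + (1 - 1 + 5)) = -30*(-29 + 5) = -30*(-24) = 720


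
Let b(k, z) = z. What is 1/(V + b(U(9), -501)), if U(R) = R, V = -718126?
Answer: -1/718627 ≈ -1.3915e-6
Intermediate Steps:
1/(V + b(U(9), -501)) = 1/(-718126 - 501) = 1/(-718627) = -1/718627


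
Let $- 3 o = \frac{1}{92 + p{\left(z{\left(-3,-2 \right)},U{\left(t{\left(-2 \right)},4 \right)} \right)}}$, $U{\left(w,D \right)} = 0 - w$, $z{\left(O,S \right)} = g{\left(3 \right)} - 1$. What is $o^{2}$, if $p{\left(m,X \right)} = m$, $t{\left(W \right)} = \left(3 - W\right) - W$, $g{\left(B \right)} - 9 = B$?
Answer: $\frac{1}{95481} \approx 1.0473 \cdot 10^{-5}$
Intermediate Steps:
$g{\left(B \right)} = 9 + B$
$t{\left(W \right)} = 3 - 2 W$
$z{\left(O,S \right)} = 11$ ($z{\left(O,S \right)} = \left(9 + 3\right) - 1 = 12 - 1 = 11$)
$U{\left(w,D \right)} = - w$
$o = - \frac{1}{309}$ ($o = - \frac{1}{3 \left(92 + 11\right)} = - \frac{1}{3 \cdot 103} = \left(- \frac{1}{3}\right) \frac{1}{103} = - \frac{1}{309} \approx -0.0032362$)
$o^{2} = \left(- \frac{1}{309}\right)^{2} = \frac{1}{95481}$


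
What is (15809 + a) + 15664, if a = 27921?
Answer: 59394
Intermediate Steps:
(15809 + a) + 15664 = (15809 + 27921) + 15664 = 43730 + 15664 = 59394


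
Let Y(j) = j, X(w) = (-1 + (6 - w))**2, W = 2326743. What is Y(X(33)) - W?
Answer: -2325959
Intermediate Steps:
X(w) = (5 - w)**2
Y(X(33)) - W = (-5 + 33)**2 - 1*2326743 = 28**2 - 2326743 = 784 - 2326743 = -2325959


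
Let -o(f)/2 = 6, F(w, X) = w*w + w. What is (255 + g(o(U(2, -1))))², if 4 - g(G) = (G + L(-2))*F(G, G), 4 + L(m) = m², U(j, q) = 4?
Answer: 3396649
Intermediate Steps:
F(w, X) = w + w² (F(w, X) = w² + w = w + w²)
o(f) = -12 (o(f) = -2*6 = -12)
L(m) = -4 + m²
g(G) = 4 - G²*(1 + G) (g(G) = 4 - (G + (-4 + (-2)²))*G*(1 + G) = 4 - (G + (-4 + 4))*G*(1 + G) = 4 - (G + 0)*G*(1 + G) = 4 - G*G*(1 + G) = 4 - G²*(1 + G))
(255 + g(o(U(2, -1))))² = (255 + (4 - 1*(-12)² - 1*(-12)³))² = (255 + (4 - 1*144 - 1*(-1728)))² = (255 + (4 - 144 + 1728))² = (255 + 1588)² = 1843² = 3396649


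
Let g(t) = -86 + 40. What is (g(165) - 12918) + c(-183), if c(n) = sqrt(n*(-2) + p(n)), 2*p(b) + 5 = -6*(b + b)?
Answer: -12964 + sqrt(5846)/2 ≈ -12926.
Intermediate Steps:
p(b) = -5/2 - 6*b (p(b) = -5/2 + (-6*(b + b))/2 = -5/2 + (-12*b)/2 = -5/2 - 6*b)
g(t) = -46
c(n) = sqrt(-5/2 - 8*n) (c(n) = sqrt(n*(-2) + (-5/2 - 6*n)) = sqrt(-2*n + (-5/2 - 6*n)) = sqrt(-5/2 - 8*n))
(g(165) - 12918) + c(-183) = (-46 - 12918) + sqrt(-10 - 32*(-183))/2 = -12964 + sqrt(-10 + 5856)/2 = -12964 + sqrt(5846)/2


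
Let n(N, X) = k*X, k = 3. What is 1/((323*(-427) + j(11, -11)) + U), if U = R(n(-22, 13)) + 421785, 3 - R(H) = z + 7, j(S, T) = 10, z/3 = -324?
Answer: 1/284842 ≈ 3.5107e-6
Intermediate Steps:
z = -972 (z = 3*(-324) = -972)
n(N, X) = 3*X
R(H) = 968 (R(H) = 3 - (-972 + 7) = 3 - 1*(-965) = 3 + 965 = 968)
U = 422753 (U = 968 + 421785 = 422753)
1/((323*(-427) + j(11, -11)) + U) = 1/((323*(-427) + 10) + 422753) = 1/((-137921 + 10) + 422753) = 1/(-137911 + 422753) = 1/284842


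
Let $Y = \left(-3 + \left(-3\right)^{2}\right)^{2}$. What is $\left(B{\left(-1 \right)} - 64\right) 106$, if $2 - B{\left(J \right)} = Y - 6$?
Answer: $-9752$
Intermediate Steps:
$Y = 36$ ($Y = \left(-3 + 9\right)^{2} = 6^{2} = 36$)
$B{\left(J \right)} = -28$ ($B{\left(J \right)} = 2 - \left(36 - 6\right) = 2 - 30 = -28$)
$\left(B{\left(-1 \right)} - 64\right) 106 = \left(-28 - 64\right) 106 = \left(-92\right) 106 = -9752$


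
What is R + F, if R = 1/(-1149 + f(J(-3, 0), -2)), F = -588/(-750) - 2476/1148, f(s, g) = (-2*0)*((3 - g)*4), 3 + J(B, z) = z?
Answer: -56622976/41220375 ≈ -1.3737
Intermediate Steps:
J(B, z) = -3 + z
f(s, g) = 0 (f(s, g) = 0*(12 - 4*g) = 0)
F = -49249/35875 (F = -588*(-1/750) - 2476*1/1148 = 98/125 - 619/287 = -49249/35875 ≈ -1.3728)
R = -1/1149 (R = 1/(-1149 + 0) = 1/(-1149) = -1/1149 ≈ -0.00087032)
R + F = -1/1149 - 49249/35875 = -56622976/41220375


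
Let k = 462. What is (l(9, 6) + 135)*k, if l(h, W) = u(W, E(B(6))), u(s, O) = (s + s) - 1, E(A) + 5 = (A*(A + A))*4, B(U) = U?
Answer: 67452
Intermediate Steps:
E(A) = -5 + 8*A**2 (E(A) = -5 + (A*(A + A))*4 = -5 + (A*(2*A))*4 = -5 + (2*A**2)*4 = -5 + 8*A**2)
u(s, O) = -1 + 2*s (u(s, O) = 2*s - 1 = -1 + 2*s)
l(h, W) = -1 + 2*W
(l(9, 6) + 135)*k = ((-1 + 2*6) + 135)*462 = ((-1 + 12) + 135)*462 = (11 + 135)*462 = 146*462 = 67452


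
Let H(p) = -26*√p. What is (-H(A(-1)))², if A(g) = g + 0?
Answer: -676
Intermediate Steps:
A(g) = g
(-H(A(-1)))² = (-(-26)*√(-1))² = (-(-26)*I)² = (26*I)² = -676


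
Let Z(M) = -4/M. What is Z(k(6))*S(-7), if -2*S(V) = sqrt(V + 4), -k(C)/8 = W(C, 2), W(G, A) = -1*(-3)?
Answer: -I*sqrt(3)/12 ≈ -0.14434*I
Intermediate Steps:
W(G, A) = 3
k(C) = -24 (k(C) = -8*3 = -24)
S(V) = -sqrt(4 + V)/2 (S(V) = -sqrt(V + 4)/2 = -sqrt(4 + V)/2)
Z(k(6))*S(-7) = (-4/(-24))*(-sqrt(4 - 7)/2) = (-4*(-1/24))*(-I*sqrt(3)/2) = (-I*sqrt(3)/2)/6 = -I*sqrt(3)/12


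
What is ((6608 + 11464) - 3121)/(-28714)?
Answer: -14951/28714 ≈ -0.52069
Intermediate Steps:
((6608 + 11464) - 3121)/(-28714) = (18072 - 3121)*(-1/28714) = 14951*(-1/28714) = -14951/28714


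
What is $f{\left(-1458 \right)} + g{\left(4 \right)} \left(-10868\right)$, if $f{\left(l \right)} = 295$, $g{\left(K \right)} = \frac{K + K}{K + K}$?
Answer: $-10573$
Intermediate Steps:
$g{\left(K \right)} = 1$ ($g{\left(K \right)} = \frac{2 K}{2 K} = 2 K \frac{1}{2 K} = 1$)
$f{\left(-1458 \right)} + g{\left(4 \right)} \left(-10868\right) = 295 + 1 \left(-10868\right) = 295 - 10868 = -10573$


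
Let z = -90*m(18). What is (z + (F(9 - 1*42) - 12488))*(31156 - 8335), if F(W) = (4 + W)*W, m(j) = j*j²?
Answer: -12241435431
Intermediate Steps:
m(j) = j³
z = -524880 (z = -90*18³ = -90*5832 = -524880)
F(W) = W*(4 + W)
(z + (F(9 - 1*42) - 12488))*(31156 - 8335) = (-524880 + ((9 - 1*42)*(4 + (9 - 1*42)) - 12488))*(31156 - 8335) = (-524880 + ((9 - 42)*(4 + (9 - 42)) - 12488))*22821 = (-524880 + (-33*(4 - 33) - 12488))*22821 = (-524880 + (-33*(-29) - 12488))*22821 = (-524880 + (957 - 12488))*22821 = (-524880 - 11531)*22821 = -536411*22821 = -12241435431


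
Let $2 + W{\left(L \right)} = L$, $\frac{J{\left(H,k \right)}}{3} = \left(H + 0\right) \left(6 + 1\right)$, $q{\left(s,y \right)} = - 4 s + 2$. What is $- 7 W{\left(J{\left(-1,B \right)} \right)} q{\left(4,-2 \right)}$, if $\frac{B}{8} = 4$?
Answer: $-2254$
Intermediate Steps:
$B = 32$ ($B = 8 \cdot 4 = 32$)
$q{\left(s,y \right)} = 2 - 4 s$
$J{\left(H,k \right)} = 21 H$ ($J{\left(H,k \right)} = 3 \left(H + 0\right) \left(6 + 1\right) = 3 H 7 = 3 \cdot 7 H = 21 H$)
$W{\left(L \right)} = -2 + L$
$- 7 W{\left(J{\left(-1,B \right)} \right)} q{\left(4,-2 \right)} = - 7 \left(-2 + 21 \left(-1\right)\right) \left(2 - 16\right) = - 7 \left(-2 - 21\right) \left(2 - 16\right) = \left(-7\right) \left(-23\right) \left(-14\right) = 161 \left(-14\right) = -2254$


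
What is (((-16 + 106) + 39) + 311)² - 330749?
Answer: -137149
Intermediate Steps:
(((-16 + 106) + 39) + 311)² - 330749 = ((90 + 39) + 311)² - 330749 = (129 + 311)² - 330749 = 440² - 330749 = 193600 - 330749 = -137149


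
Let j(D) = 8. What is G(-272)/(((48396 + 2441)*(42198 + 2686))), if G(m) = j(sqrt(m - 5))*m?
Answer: -544/570441977 ≈ -9.5365e-7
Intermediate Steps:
G(m) = 8*m
G(-272)/(((48396 + 2441)*(42198 + 2686))) = (8*(-272))/(((48396 + 2441)*(42198 + 2686))) = -2176/(50837*44884) = -2176/2281767908 = -2176*1/2281767908 = -544/570441977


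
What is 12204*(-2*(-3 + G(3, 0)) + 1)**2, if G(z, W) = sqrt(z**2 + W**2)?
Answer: 12204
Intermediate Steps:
G(z, W) = sqrt(W**2 + z**2)
12204*(-2*(-3 + G(3, 0)) + 1)**2 = 12204*(-2*(-3 + sqrt(0**2 + 3**2)) + 1)**2 = 12204*(-2*(-3 + sqrt(0 + 9)) + 1)**2 = 12204*(-2*(-3 + sqrt(9)) + 1)**2 = 12204*(-2*(-3 + 3) + 1)**2 = 12204*(-2*0 + 1)**2 = 12204*(0 + 1)**2 = 12204*1**2 = 12204*1 = 12204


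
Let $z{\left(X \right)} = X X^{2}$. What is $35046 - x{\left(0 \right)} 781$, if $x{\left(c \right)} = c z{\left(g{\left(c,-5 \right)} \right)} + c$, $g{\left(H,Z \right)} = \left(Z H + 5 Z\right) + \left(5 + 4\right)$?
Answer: $35046$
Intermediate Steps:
$g{\left(H,Z \right)} = 9 + 5 Z + H Z$ ($g{\left(H,Z \right)} = \left(H Z + 5 Z\right) + 9 = \left(5 Z + H Z\right) + 9 = 9 + 5 Z + H Z$)
$z{\left(X \right)} = X^{3}$
$x{\left(c \right)} = c + c \left(-16 - 5 c\right)^{3}$ ($x{\left(c \right)} = c \left(9 + 5 \left(-5\right) + c \left(-5\right)\right)^{3} + c = c \left(9 - 25 - 5 c\right)^{3} + c = c \left(-16 - 5 c\right)^{3} + c = c + c \left(-16 - 5 c\right)^{3}$)
$35046 - x{\left(0 \right)} 781 = 35046 - 0 \left(1 - \left(16 + 5 \cdot 0\right)^{3}\right) 781 = 35046 - 0 \left(1 - \left(16 + 0\right)^{3}\right) 781 = 35046 - 0 \left(1 - 16^{3}\right) 781 = 35046 - 0 \left(1 - 4096\right) 781 = 35046 - 0 \left(-4095\right) 781 = 35046 - 0 \cdot 781 = 35046 - 0 = 35046 + 0 = 35046$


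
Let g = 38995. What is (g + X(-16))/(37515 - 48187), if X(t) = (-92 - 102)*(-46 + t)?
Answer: -51023/10672 ≈ -4.7810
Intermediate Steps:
X(t) = 8924 - 194*t (X(t) = -194*(-46 + t) = 8924 - 194*t)
(g + X(-16))/(37515 - 48187) = (38995 + (8924 - 194*(-16)))/(37515 - 48187) = (38995 + (8924 + 3104))/(-10672) = (38995 + 12028)*(-1/10672) = 51023*(-1/10672) = -51023/10672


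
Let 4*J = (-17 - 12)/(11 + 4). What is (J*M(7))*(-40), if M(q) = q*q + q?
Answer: 3248/3 ≈ 1082.7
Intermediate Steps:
M(q) = q + q² (M(q) = q² + q = q + q²)
J = -29/60 (J = ((-17 - 12)/(11 + 4))/4 = (-29/15)/4 = (-29*1/15)/4 = (¼)*(-29/15) = -29/60 ≈ -0.48333)
(J*M(7))*(-40) = -203*(1 + 7)/60*(-40) = -203*8/60*(-40) = -29/60*56*(-40) = -406/15*(-40) = 3248/3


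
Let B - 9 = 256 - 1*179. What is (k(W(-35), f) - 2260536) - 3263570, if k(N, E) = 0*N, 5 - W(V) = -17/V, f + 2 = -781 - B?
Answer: -5524106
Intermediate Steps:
B = 86 (B = 9 + (256 - 1*179) = 9 + (256 - 179) = 9 + 77 = 86)
f = -869 (f = -2 + (-781 - 1*86) = -2 + (-781 - 86) = -2 - 867 = -869)
W(V) = 5 + 17/V (W(V) = 5 - (-17)/V = 5 + 17/V)
k(N, E) = 0
(k(W(-35), f) - 2260536) - 3263570 = (0 - 2260536) - 3263570 = -2260536 - 3263570 = -5524106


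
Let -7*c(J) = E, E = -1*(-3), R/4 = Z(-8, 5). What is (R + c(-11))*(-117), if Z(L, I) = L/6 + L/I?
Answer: 49803/35 ≈ 1422.9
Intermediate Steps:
Z(L, I) = L/6 + L/I (Z(L, I) = L*(⅙) + L/I = L/6 + L/I)
R = -176/15 (R = 4*((⅙)*(-8) - 8/5) = 4*(-4/3 - 8*⅕) = 4*(-4/3 - 8/5) = 4*(-44/15) = -176/15 ≈ -11.733)
E = 3
c(J) = -3/7 (c(J) = -⅐*3 = -3/7)
(R + c(-11))*(-117) = (-176/15 - 3/7)*(-117) = -1277/105*(-117) = 49803/35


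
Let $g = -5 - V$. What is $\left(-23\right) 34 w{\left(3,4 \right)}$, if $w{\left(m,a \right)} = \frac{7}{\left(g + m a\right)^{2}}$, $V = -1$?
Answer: $- \frac{2737}{32} \approx -85.531$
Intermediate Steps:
$g = -4$ ($g = -5 - -1 = -5 + 1 = -4$)
$w{\left(m,a \right)} = \frac{7}{\left(-4 + a m\right)^{2}}$ ($w{\left(m,a \right)} = \frac{7}{\left(-4 + m a\right)^{2}} = \frac{7}{\left(-4 + a m\right)^{2}}$)
$\left(-23\right) 34 w{\left(3,4 \right)} = \left(-23\right) 34 \frac{7}{\left(-4 + 4 \cdot 3\right)^{2}} = - 782 \frac{7}{\left(-4 + 12\right)^{2}} = - 782 \cdot \frac{7}{64} = - 782 \cdot 7 \cdot \frac{1}{64} = \left(-782\right) \frac{7}{64} = - \frac{2737}{32}$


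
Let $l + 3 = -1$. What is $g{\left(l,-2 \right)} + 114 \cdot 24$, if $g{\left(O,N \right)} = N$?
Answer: $2734$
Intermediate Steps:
$l = -4$ ($l = -3 - 1 = -4$)
$g{\left(l,-2 \right)} + 114 \cdot 24 = -2 + 114 \cdot 24 = -2 + 2736 = 2734$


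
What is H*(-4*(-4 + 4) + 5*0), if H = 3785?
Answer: 0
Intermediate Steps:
H*(-4*(-4 + 4) + 5*0) = 3785*(-4*(-4 + 4) + 5*0) = 3785*(-4*0 + 0) = 3785*(0 + 0) = 3785*0 = 0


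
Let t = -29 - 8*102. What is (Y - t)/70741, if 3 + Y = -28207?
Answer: -27365/70741 ≈ -0.38683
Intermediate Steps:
Y = -28210 (Y = -3 - 28207 = -28210)
t = -845 (t = -29 - 816 = -845)
(Y - t)/70741 = (-28210 - 1*(-845))/70741 = (-28210 + 845)*(1/70741) = -27365*1/70741 = -27365/70741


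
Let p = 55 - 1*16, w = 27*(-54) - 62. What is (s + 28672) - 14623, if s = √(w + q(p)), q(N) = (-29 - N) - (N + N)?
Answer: 14049 + 7*I*√34 ≈ 14049.0 + 40.817*I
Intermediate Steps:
w = -1520 (w = -1458 - 62 = -1520)
p = 39 (p = 55 - 16 = 39)
q(N) = -29 - 3*N (q(N) = (-29 - N) - 2*N = -29 - 3*N)
s = 7*I*√34 (s = √(-1520 + (-29 - 3*39)) = √(-1520 + (-29 - 117)) = √(-1520 - 146) = √(-1666) = 7*I*√34 ≈ 40.817*I)
(s + 28672) - 14623 = (7*I*√34 + 28672) - 14623 = (28672 + 7*I*√34) - 14623 = 14049 + 7*I*√34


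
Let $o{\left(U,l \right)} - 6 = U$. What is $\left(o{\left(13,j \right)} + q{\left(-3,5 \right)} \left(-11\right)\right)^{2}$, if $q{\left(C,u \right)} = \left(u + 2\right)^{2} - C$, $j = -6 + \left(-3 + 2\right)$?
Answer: $305809$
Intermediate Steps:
$j = -7$ ($j = -6 - 1 = -7$)
$o{\left(U,l \right)} = 6 + U$
$q{\left(C,u \right)} = \left(2 + u\right)^{2} - C$
$\left(o{\left(13,j \right)} + q{\left(-3,5 \right)} \left(-11\right)\right)^{2} = \left(\left(6 + 13\right) + \left(\left(2 + 5\right)^{2} - -3\right) \left(-11\right)\right)^{2} = \left(19 + \left(7^{2} + 3\right) \left(-11\right)\right)^{2} = \left(19 + \left(49 + 3\right) \left(-11\right)\right)^{2} = \left(19 + 52 \left(-11\right)\right)^{2} = \left(19 - 572\right)^{2} = \left(-553\right)^{2} = 305809$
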